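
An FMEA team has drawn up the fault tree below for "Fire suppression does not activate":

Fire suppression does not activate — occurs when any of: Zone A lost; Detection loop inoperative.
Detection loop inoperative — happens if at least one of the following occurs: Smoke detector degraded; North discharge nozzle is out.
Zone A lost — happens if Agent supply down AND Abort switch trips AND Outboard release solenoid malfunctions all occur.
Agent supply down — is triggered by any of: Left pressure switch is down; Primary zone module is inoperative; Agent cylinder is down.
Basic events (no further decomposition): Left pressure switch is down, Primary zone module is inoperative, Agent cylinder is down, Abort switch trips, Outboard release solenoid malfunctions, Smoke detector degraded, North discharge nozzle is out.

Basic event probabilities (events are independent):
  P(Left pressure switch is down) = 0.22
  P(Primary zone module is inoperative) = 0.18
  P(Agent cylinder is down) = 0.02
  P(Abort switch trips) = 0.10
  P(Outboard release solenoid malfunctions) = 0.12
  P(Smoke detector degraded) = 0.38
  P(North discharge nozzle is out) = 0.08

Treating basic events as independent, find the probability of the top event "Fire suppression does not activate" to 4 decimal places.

P(Agent supply down) [OR] = 1 − (1−0.22) × (1−0.18) × (1−0.02) = 0.373192
P(Zone A lost) [AND] = 0.373192 × 0.10 × 0.12 = 0.004478
P(Detection loop inoperative) [OR] = 1 − (1−0.38) × (1−0.08) = 0.429600
P(Fire suppression does not activate) [OR] = 1 − (1−0.004478) × (1−0.429600) = 0.432154
Rounded to 4 decimal places: P(Fire suppression does not activate) ≈ 0.4322.

0.4322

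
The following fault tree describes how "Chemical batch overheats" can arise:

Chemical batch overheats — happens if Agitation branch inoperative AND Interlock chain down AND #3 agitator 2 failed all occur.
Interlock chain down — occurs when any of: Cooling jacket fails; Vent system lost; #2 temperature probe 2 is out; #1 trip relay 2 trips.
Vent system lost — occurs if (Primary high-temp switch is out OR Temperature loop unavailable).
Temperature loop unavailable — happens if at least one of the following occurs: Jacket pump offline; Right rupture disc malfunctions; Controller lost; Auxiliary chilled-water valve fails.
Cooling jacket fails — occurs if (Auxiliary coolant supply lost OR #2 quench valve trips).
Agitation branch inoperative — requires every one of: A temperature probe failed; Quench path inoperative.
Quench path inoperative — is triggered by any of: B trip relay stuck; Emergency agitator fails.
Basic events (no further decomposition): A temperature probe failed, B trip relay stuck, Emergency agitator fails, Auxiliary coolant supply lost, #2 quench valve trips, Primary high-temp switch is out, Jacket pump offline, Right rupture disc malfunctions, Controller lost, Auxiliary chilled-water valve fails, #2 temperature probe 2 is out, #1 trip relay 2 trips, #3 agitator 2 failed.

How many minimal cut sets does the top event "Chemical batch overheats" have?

Quench path inoperative [OR]: union of children's cut sets → 2 cut set(s).
Agitation branch inoperative [AND]: one cut set from each child combined → 1 × 2 = 2 cut set(s).
Cooling jacket fails [OR]: union of children's cut sets → 2 cut set(s).
Temperature loop unavailable [OR]: union of children's cut sets → 4 cut set(s).
Vent system lost [OR]: union of children's cut sets → 5 cut set(s).
Interlock chain down [OR]: union of children's cut sets → 9 cut set(s).
Chemical batch overheats [AND]: one cut set from each child combined → 2 × 9 × 1 = 18 cut set(s).

18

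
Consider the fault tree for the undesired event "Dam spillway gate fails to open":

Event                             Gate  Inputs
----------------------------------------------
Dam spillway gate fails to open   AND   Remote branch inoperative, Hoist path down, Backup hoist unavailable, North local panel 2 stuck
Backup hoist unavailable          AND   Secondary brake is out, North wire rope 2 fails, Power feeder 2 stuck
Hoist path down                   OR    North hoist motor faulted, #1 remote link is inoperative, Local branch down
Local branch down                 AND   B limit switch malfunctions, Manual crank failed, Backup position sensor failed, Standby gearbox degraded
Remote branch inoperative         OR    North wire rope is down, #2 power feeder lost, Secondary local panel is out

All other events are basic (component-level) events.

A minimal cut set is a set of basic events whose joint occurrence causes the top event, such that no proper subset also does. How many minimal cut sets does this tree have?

Remote branch inoperative [OR]: union of children's cut sets → 3 cut set(s).
Local branch down [AND]: one cut set from each child combined → 1 × 1 × 1 × 1 = 1 cut set(s).
Hoist path down [OR]: union of children's cut sets → 3 cut set(s).
Backup hoist unavailable [AND]: one cut set from each child combined → 1 × 1 × 1 = 1 cut set(s).
Dam spillway gate fails to open [AND]: one cut set from each child combined → 3 × 3 × 1 × 1 = 9 cut set(s).
Minimal cut sets: {North hoist motor faulted, North local panel 2 stuck, North wire rope 2 fails, North wire rope is down, Power feeder 2 stuck, Secondary brake is out}; {#1 remote link is inoperative, North local panel 2 stuck, North wire rope 2 fails, North wire rope is down, Power feeder 2 stuck, Secondary brake is out}; {B limit switch malfunctions, Backup position sensor failed, Manual crank failed, North local panel 2 stuck, North wire rope 2 fails, North wire rope is down, Power feeder 2 stuck, Secondary brake is out, Standby gearbox degraded}; {#2 power feeder lost, North hoist motor faulted, North local panel 2 stuck, North wire rope 2 fails, Power feeder 2 stuck, Secondary brake is out}; {#1 remote link is inoperative, #2 power feeder lost, North local panel 2 stuck, North wire rope 2 fails, Power feeder 2 stuck, Secondary brake is out}; {#2 power feeder lost, B limit switch malfunctions, Backup position sensor failed, Manual crank failed, North local panel 2 stuck, North wire rope 2 fails, Power feeder 2 stuck, Secondary brake is out, Standby gearbox degraded}; {North hoist motor faulted, North local panel 2 stuck, North wire rope 2 fails, Power feeder 2 stuck, Secondary brake is out, Secondary local panel is out}; {#1 remote link is inoperative, North local panel 2 stuck, North wire rope 2 fails, Power feeder 2 stuck, Secondary brake is out, Secondary local panel is out}; {B limit switch malfunctions, Backup position sensor failed, Manual crank failed, North local panel 2 stuck, North wire rope 2 fails, Power feeder 2 stuck, Secondary brake is out, Secondary local panel is out, Standby gearbox degraded}.

9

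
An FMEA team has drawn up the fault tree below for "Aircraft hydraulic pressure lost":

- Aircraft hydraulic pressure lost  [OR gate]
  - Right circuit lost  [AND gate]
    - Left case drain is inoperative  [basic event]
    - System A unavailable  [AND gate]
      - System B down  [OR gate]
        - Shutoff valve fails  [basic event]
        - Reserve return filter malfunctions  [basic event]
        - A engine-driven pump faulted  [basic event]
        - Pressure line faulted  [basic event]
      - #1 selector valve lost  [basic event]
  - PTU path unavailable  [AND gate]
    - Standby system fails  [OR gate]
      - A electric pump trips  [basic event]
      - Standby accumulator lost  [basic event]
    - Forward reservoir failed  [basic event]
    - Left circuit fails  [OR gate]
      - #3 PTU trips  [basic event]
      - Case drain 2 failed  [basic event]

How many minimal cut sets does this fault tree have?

System B down [OR]: union of children's cut sets → 4 cut set(s).
System A unavailable [AND]: one cut set from each child combined → 4 × 1 = 4 cut set(s).
Right circuit lost [AND]: one cut set from each child combined → 1 × 4 = 4 cut set(s).
Standby system fails [OR]: union of children's cut sets → 2 cut set(s).
Left circuit fails [OR]: union of children's cut sets → 2 cut set(s).
PTU path unavailable [AND]: one cut set from each child combined → 2 × 1 × 2 = 4 cut set(s).
Aircraft hydraulic pressure lost [OR]: union of children's cut sets → 8 cut set(s).
Minimal cut sets: {#1 selector valve lost, Left case drain is inoperative, Shutoff valve fails}; {#1 selector valve lost, Left case drain is inoperative, Reserve return filter malfunctions}; {#1 selector valve lost, A engine-driven pump faulted, Left case drain is inoperative}; {#1 selector valve lost, Left case drain is inoperative, Pressure line faulted}; {#3 PTU trips, A electric pump trips, Forward reservoir failed}; {A electric pump trips, Case drain 2 failed, Forward reservoir failed}; {#3 PTU trips, Forward reservoir failed, Standby accumulator lost}; {Case drain 2 failed, Forward reservoir failed, Standby accumulator lost}.

8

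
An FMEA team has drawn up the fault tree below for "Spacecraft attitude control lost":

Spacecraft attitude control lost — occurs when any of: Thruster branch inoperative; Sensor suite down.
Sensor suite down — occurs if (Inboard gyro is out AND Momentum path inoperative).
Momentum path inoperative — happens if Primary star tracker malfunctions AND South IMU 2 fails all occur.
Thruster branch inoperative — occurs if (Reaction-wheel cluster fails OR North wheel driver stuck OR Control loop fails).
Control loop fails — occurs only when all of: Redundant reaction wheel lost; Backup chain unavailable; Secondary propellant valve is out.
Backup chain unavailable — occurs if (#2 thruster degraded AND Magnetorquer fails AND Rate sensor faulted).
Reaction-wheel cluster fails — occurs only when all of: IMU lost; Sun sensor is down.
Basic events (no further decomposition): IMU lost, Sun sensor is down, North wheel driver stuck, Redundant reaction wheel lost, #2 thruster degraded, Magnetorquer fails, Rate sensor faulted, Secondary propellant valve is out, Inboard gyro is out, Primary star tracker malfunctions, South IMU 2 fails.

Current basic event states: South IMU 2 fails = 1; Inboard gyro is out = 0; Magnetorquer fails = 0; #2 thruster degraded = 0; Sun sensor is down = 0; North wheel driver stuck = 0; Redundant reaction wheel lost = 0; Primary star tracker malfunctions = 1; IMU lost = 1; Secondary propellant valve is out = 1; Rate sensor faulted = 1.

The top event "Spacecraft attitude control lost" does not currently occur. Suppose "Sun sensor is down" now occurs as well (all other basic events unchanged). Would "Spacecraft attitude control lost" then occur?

Counterfactual: set "Sun sensor is down" to occurred.
Reaction-wheel cluster fails [AND]: IMU lost=occurs, Sun sensor is down=occurs → all inputs occur → occurs.
Backup chain unavailable [AND]: #2 thruster degraded=not, Magnetorquer fails=not, Rate sensor faulted=occurs → not all inputs occur → does not occur.
Control loop fails [AND]: Redundant reaction wheel lost=not, Backup chain unavailable=not, Secondary propellant valve is out=occurs → not all inputs occur → does not occur.
Thruster branch inoperative [OR]: Reaction-wheel cluster fails=occurs, North wheel driver stuck=not, Control loop fails=not → at least one input occurs → occurs.
Momentum path inoperative [AND]: Primary star tracker malfunctions=occurs, South IMU 2 fails=occurs → all inputs occur → occurs.
Sensor suite down [AND]: Inboard gyro is out=not, Momentum path inoperative=occurs → not all inputs occur → does not occur.
Spacecraft attitude control lost [OR]: Thruster branch inoperative=occurs, Sensor suite down=not → at least one input occurs → occurs.

Yes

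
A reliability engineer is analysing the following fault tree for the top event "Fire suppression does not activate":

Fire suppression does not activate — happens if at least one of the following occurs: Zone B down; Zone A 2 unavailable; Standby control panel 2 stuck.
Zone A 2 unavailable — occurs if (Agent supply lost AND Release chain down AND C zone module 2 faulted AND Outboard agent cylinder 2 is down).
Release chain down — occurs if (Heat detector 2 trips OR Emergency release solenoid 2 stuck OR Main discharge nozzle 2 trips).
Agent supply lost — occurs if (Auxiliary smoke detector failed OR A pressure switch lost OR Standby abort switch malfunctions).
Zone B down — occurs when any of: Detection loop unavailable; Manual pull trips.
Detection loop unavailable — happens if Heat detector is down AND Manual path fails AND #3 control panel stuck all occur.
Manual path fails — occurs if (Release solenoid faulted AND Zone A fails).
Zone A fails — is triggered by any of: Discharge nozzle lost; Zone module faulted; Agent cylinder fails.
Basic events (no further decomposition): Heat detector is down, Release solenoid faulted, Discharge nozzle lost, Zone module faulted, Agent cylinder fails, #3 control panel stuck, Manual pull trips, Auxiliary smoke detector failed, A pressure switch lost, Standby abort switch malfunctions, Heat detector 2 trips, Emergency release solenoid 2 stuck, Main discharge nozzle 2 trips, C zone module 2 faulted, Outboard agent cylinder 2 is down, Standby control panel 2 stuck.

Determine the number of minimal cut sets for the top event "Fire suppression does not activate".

14

Zone A fails [OR]: union of children's cut sets → 3 cut set(s).
Manual path fails [AND]: one cut set from each child combined → 1 × 3 = 3 cut set(s).
Detection loop unavailable [AND]: one cut set from each child combined → 1 × 3 × 1 = 3 cut set(s).
Zone B down [OR]: union of children's cut sets → 4 cut set(s).
Agent supply lost [OR]: union of children's cut sets → 3 cut set(s).
Release chain down [OR]: union of children's cut sets → 3 cut set(s).
Zone A 2 unavailable [AND]: one cut set from each child combined → 3 × 3 × 1 × 1 = 9 cut set(s).
Fire suppression does not activate [OR]: union of children's cut sets → 14 cut set(s).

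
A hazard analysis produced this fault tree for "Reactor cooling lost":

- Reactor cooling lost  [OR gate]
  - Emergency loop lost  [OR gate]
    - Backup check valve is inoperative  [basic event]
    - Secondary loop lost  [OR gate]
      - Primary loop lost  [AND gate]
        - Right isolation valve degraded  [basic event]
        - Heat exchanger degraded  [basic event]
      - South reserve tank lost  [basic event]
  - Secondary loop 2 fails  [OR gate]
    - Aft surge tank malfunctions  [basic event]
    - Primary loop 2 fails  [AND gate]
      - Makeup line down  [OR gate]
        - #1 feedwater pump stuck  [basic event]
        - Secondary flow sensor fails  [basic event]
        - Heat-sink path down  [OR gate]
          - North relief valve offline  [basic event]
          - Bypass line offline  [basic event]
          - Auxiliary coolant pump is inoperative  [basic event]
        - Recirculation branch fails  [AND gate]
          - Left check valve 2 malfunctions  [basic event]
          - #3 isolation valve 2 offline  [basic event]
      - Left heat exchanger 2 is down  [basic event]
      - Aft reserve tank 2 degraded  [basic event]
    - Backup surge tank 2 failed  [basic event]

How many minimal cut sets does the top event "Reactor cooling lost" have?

Primary loop lost [AND]: one cut set from each child combined → 1 × 1 = 1 cut set(s).
Secondary loop lost [OR]: union of children's cut sets → 2 cut set(s).
Emergency loop lost [OR]: union of children's cut sets → 3 cut set(s).
Heat-sink path down [OR]: union of children's cut sets → 3 cut set(s).
Recirculation branch fails [AND]: one cut set from each child combined → 1 × 1 = 1 cut set(s).
Makeup line down [OR]: union of children's cut sets → 6 cut set(s).
Primary loop 2 fails [AND]: one cut set from each child combined → 6 × 1 × 1 = 6 cut set(s).
Secondary loop 2 fails [OR]: union of children's cut sets → 8 cut set(s).
Reactor cooling lost [OR]: union of children's cut sets → 11 cut set(s).

11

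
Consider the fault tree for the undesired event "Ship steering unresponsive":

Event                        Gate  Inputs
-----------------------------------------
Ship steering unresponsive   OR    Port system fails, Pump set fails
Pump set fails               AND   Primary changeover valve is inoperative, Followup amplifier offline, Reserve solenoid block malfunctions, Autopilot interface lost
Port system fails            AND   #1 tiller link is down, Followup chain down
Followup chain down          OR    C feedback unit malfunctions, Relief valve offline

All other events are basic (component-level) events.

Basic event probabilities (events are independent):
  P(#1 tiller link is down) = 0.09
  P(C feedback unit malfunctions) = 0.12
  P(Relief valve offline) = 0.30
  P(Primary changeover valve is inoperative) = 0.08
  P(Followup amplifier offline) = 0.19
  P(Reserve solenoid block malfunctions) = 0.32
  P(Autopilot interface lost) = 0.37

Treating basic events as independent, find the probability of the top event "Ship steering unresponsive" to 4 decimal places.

0.0363

P(Followup chain down) [OR] = 1 − (1−0.12) × (1−0.30) = 0.384000
P(Port system fails) [AND] = 0.09 × 0.384000 = 0.034560
P(Pump set fails) [AND] = 0.08 × 0.19 × 0.32 × 0.37 = 0.001800
P(Ship steering unresponsive) [OR] = 1 − (1−0.034560) × (1−0.001800) = 0.036298
Rounded to 4 decimal places: P(Ship steering unresponsive) ≈ 0.0363.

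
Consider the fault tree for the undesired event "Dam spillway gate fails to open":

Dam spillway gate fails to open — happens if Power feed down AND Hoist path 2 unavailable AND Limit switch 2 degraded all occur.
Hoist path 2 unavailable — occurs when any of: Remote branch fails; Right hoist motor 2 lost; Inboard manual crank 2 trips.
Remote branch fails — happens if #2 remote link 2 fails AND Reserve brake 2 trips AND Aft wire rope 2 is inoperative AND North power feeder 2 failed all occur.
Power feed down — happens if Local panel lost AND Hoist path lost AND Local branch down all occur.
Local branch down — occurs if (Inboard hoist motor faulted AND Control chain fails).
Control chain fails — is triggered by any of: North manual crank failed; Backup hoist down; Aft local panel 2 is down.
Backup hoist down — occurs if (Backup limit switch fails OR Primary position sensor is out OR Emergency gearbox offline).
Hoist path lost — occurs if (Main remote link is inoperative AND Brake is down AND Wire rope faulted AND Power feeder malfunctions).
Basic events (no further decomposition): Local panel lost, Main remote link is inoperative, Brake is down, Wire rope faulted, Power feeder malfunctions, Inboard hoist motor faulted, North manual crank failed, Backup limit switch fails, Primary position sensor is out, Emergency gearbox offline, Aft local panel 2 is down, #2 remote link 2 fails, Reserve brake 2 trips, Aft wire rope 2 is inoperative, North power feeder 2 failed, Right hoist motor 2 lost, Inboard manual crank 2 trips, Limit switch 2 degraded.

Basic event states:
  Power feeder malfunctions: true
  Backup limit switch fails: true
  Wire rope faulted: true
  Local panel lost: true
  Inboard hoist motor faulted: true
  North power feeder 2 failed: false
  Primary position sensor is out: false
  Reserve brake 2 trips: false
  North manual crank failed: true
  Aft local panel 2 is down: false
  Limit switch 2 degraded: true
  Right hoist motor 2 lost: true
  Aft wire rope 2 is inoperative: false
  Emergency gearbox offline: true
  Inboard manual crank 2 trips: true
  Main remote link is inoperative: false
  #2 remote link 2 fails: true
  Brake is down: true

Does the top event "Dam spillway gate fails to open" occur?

No

Hoist path lost [AND]: Main remote link is inoperative=not, Brake is down=occurs, Wire rope faulted=occurs, Power feeder malfunctions=occurs → not all inputs occur → does not occur.
Backup hoist down [OR]: Backup limit switch fails=occurs, Primary position sensor is out=not, Emergency gearbox offline=occurs → at least one input occurs → occurs.
Control chain fails [OR]: North manual crank failed=occurs, Backup hoist down=occurs, Aft local panel 2 is down=not → at least one input occurs → occurs.
Local branch down [AND]: Inboard hoist motor faulted=occurs, Control chain fails=occurs → all inputs occur → occurs.
Power feed down [AND]: Local panel lost=occurs, Hoist path lost=not, Local branch down=occurs → not all inputs occur → does not occur.
Remote branch fails [AND]: #2 remote link 2 fails=occurs, Reserve brake 2 trips=not, Aft wire rope 2 is inoperative=not, North power feeder 2 failed=not → not all inputs occur → does not occur.
Hoist path 2 unavailable [OR]: Remote branch fails=not, Right hoist motor 2 lost=occurs, Inboard manual crank 2 trips=occurs → at least one input occurs → occurs.
Dam spillway gate fails to open [AND]: Power feed down=not, Hoist path 2 unavailable=occurs, Limit switch 2 degraded=occurs → not all inputs occur → does not occur.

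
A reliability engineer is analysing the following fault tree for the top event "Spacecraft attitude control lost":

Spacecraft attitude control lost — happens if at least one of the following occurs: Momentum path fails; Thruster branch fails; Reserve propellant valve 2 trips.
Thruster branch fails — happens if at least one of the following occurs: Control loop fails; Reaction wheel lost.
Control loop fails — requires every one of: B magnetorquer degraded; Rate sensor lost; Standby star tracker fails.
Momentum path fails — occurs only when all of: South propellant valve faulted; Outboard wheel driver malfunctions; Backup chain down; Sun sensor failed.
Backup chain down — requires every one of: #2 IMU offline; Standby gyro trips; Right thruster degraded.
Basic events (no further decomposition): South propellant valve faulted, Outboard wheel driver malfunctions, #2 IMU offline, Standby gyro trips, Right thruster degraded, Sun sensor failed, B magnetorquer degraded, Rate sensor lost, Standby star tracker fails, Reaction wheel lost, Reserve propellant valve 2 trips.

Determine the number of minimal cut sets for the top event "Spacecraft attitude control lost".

Backup chain down [AND]: one cut set from each child combined → 1 × 1 × 1 = 1 cut set(s).
Momentum path fails [AND]: one cut set from each child combined → 1 × 1 × 1 × 1 = 1 cut set(s).
Control loop fails [AND]: one cut set from each child combined → 1 × 1 × 1 = 1 cut set(s).
Thruster branch fails [OR]: union of children's cut sets → 2 cut set(s).
Spacecraft attitude control lost [OR]: union of children's cut sets → 4 cut set(s).
Minimal cut sets: {#2 IMU offline, Outboard wheel driver malfunctions, Right thruster degraded, South propellant valve faulted, Standby gyro trips, Sun sensor failed}; {B magnetorquer degraded, Rate sensor lost, Standby star tracker fails}; {Reaction wheel lost}; {Reserve propellant valve 2 trips}.

4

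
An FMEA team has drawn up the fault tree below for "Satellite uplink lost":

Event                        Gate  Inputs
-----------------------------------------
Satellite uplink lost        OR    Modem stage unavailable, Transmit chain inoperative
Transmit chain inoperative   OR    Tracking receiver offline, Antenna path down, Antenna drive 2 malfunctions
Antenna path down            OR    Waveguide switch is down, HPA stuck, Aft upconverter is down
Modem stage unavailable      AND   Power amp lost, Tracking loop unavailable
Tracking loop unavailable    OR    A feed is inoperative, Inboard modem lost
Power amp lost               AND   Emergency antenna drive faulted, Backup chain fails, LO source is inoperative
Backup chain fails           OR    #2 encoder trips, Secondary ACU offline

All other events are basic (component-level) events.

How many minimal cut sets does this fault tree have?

Backup chain fails [OR]: union of children's cut sets → 2 cut set(s).
Power amp lost [AND]: one cut set from each child combined → 1 × 2 × 1 = 2 cut set(s).
Tracking loop unavailable [OR]: union of children's cut sets → 2 cut set(s).
Modem stage unavailable [AND]: one cut set from each child combined → 2 × 2 = 4 cut set(s).
Antenna path down [OR]: union of children's cut sets → 3 cut set(s).
Transmit chain inoperative [OR]: union of children's cut sets → 5 cut set(s).
Satellite uplink lost [OR]: union of children's cut sets → 9 cut set(s).
Minimal cut sets: {#2 encoder trips, A feed is inoperative, Emergency antenna drive faulted, LO source is inoperative}; {#2 encoder trips, Emergency antenna drive faulted, Inboard modem lost, LO source is inoperative}; {A feed is inoperative, Emergency antenna drive faulted, LO source is inoperative, Secondary ACU offline}; {Emergency antenna drive faulted, Inboard modem lost, LO source is inoperative, Secondary ACU offline}; {Tracking receiver offline}; {Waveguide switch is down}; {HPA stuck}; {Aft upconverter is down}; {Antenna drive 2 malfunctions}.

9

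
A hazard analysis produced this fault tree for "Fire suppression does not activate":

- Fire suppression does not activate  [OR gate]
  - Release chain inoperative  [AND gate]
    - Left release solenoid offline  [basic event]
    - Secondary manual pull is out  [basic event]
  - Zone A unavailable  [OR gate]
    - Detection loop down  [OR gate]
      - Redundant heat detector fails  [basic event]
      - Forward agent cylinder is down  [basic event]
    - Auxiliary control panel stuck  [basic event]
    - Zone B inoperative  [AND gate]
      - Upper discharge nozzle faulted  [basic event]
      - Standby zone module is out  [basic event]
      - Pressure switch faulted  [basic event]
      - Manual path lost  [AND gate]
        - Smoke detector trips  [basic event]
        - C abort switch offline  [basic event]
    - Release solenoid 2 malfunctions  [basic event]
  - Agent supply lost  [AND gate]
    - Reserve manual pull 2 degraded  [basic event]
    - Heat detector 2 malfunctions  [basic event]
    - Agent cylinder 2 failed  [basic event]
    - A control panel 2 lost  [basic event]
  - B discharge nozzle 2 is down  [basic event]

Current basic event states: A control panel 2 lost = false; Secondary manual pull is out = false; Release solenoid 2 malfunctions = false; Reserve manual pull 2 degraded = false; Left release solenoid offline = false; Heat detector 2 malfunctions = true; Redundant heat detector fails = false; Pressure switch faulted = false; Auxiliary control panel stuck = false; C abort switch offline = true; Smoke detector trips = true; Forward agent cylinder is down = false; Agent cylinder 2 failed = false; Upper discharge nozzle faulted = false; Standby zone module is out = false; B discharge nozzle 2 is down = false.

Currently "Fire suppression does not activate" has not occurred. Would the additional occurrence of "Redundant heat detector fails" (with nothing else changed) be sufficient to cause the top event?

Counterfactual: set "Redundant heat detector fails" to occurred.
Release chain inoperative [AND]: Left release solenoid offline=not, Secondary manual pull is out=not → not all inputs occur → does not occur.
Detection loop down [OR]: Redundant heat detector fails=occurs, Forward agent cylinder is down=not → at least one input occurs → occurs.
Manual path lost [AND]: Smoke detector trips=occurs, C abort switch offline=occurs → all inputs occur → occurs.
Zone B inoperative [AND]: Upper discharge nozzle faulted=not, Standby zone module is out=not, Pressure switch faulted=not, Manual path lost=occurs → not all inputs occur → does not occur.
Zone A unavailable [OR]: Detection loop down=occurs, Auxiliary control panel stuck=not, Zone B inoperative=not, Release solenoid 2 malfunctions=not → at least one input occurs → occurs.
Agent supply lost [AND]: Reserve manual pull 2 degraded=not, Heat detector 2 malfunctions=occurs, Agent cylinder 2 failed=not, A control panel 2 lost=not → not all inputs occur → does not occur.
Fire suppression does not activate [OR]: Release chain inoperative=not, Zone A unavailable=occurs, Agent supply lost=not, B discharge nozzle 2 is down=not → at least one input occurs → occurs.

Yes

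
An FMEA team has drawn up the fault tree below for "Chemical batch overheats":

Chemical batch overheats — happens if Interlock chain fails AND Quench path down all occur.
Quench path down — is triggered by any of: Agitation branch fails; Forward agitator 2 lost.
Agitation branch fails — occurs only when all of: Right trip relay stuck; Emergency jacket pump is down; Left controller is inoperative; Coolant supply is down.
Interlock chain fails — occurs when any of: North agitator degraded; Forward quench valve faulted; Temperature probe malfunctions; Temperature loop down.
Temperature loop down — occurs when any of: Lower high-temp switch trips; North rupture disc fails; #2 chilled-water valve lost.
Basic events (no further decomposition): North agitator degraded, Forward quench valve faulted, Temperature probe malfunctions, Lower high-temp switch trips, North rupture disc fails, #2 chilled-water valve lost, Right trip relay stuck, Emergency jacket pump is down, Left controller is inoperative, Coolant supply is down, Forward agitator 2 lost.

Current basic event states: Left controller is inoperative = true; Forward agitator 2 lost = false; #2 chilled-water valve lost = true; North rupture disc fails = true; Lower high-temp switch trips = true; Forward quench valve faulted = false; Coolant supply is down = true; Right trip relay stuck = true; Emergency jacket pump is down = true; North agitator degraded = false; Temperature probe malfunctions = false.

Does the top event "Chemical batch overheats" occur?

Yes

Temperature loop down [OR]: Lower high-temp switch trips=occurs, North rupture disc fails=occurs, #2 chilled-water valve lost=occurs → at least one input occurs → occurs.
Interlock chain fails [OR]: North agitator degraded=not, Forward quench valve faulted=not, Temperature probe malfunctions=not, Temperature loop down=occurs → at least one input occurs → occurs.
Agitation branch fails [AND]: Right trip relay stuck=occurs, Emergency jacket pump is down=occurs, Left controller is inoperative=occurs, Coolant supply is down=occurs → all inputs occur → occurs.
Quench path down [OR]: Agitation branch fails=occurs, Forward agitator 2 lost=not → at least one input occurs → occurs.
Chemical batch overheats [AND]: Interlock chain fails=occurs, Quench path down=occurs → all inputs occur → occurs.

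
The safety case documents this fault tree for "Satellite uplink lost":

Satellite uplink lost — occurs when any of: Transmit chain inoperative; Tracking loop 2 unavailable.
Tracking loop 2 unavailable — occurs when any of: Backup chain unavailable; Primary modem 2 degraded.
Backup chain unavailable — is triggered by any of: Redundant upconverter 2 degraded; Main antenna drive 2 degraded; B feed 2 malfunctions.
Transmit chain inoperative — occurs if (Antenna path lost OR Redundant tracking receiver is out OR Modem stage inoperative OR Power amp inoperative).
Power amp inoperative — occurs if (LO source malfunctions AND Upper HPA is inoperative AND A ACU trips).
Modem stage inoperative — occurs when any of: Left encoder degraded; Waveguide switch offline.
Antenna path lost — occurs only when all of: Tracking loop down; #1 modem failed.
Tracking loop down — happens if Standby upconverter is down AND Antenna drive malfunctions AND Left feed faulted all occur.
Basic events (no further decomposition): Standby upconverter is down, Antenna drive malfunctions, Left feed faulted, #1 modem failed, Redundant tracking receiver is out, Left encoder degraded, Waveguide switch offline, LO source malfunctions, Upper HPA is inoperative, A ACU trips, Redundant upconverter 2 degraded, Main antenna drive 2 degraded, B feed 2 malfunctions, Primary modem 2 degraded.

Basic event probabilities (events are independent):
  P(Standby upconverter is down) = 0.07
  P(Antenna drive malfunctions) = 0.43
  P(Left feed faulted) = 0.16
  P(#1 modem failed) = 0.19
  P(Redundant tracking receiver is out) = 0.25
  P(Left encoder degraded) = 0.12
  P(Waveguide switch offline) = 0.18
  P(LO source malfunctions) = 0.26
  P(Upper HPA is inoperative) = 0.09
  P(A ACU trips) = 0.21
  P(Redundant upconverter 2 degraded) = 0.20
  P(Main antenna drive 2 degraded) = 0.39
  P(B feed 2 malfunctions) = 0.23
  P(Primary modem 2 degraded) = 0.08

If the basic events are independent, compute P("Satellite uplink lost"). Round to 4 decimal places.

P(Tracking loop down) [AND] = 0.07 × 0.43 × 0.16 = 0.004816
P(Antenna path lost) [AND] = 0.004816 × 0.19 = 0.000915
P(Modem stage inoperative) [OR] = 1 − (1−0.12) × (1−0.18) = 0.278400
P(Power amp inoperative) [AND] = 0.26 × 0.09 × 0.21 = 0.004914
P(Transmit chain inoperative) [OR] = 1 − (1−0.000915) × (1−0.25) × (1−0.278400) × (1−0.004914) = 0.461952
P(Backup chain unavailable) [OR] = 1 − (1−0.20) × (1−0.39) × (1−0.23) = 0.624240
P(Tracking loop 2 unavailable) [OR] = 1 − (1−0.624240) × (1−0.08) = 0.654301
P(Satellite uplink lost) [OR] = 1 − (1−0.461952) × (1−0.654301) = 0.813997
Rounded to 4 decimal places: P(Satellite uplink lost) ≈ 0.8140.

0.8140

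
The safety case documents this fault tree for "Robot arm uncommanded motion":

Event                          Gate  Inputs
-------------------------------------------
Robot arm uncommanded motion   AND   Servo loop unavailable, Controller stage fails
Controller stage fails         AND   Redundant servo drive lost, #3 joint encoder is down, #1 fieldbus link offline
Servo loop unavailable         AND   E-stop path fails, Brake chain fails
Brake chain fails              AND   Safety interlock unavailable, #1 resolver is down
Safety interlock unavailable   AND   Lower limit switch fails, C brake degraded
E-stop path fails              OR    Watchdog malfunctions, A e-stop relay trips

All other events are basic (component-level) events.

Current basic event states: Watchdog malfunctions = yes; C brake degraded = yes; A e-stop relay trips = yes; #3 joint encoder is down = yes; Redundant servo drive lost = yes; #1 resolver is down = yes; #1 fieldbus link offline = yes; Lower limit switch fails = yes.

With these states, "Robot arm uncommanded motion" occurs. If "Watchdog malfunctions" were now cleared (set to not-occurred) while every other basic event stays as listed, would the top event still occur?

Counterfactual: set "Watchdog malfunctions" to not occurred.
E-stop path fails [OR]: Watchdog malfunctions=not, A e-stop relay trips=occurs → at least one input occurs → occurs.
Safety interlock unavailable [AND]: Lower limit switch fails=occurs, C brake degraded=occurs → all inputs occur → occurs.
Brake chain fails [AND]: Safety interlock unavailable=occurs, #1 resolver is down=occurs → all inputs occur → occurs.
Servo loop unavailable [AND]: E-stop path fails=occurs, Brake chain fails=occurs → all inputs occur → occurs.
Controller stage fails [AND]: Redundant servo drive lost=occurs, #3 joint encoder is down=occurs, #1 fieldbus link offline=occurs → all inputs occur → occurs.
Robot arm uncommanded motion [AND]: Servo loop unavailable=occurs, Controller stage fails=occurs → all inputs occur → occurs.

Yes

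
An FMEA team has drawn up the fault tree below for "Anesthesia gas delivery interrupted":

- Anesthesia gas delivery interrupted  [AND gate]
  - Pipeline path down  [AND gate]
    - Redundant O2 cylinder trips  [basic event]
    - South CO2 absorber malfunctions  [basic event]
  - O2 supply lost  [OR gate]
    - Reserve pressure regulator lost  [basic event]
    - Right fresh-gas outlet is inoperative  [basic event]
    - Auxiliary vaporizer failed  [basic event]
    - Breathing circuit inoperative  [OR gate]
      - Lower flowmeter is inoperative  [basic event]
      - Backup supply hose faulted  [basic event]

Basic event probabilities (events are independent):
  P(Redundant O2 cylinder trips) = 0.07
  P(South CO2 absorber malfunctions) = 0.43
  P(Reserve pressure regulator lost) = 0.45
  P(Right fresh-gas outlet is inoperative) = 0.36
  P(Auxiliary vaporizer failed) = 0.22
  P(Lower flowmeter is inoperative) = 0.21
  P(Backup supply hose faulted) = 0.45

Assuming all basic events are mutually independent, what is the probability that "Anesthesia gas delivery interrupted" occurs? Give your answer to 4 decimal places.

P(Pipeline path down) [AND] = 0.07 × 0.43 = 0.030100
P(Breathing circuit inoperative) [OR] = 1 − (1−0.21) × (1−0.45) = 0.565500
P(O2 supply lost) [OR] = 1 − (1−0.45) × (1−0.36) × (1−0.22) × (1−0.565500) = 0.880704
P(Anesthesia gas delivery interrupted) [AND] = 0.030100 × 0.880704 = 0.026509
Rounded to 4 decimal places: P(Anesthesia gas delivery interrupted) ≈ 0.0265.

0.0265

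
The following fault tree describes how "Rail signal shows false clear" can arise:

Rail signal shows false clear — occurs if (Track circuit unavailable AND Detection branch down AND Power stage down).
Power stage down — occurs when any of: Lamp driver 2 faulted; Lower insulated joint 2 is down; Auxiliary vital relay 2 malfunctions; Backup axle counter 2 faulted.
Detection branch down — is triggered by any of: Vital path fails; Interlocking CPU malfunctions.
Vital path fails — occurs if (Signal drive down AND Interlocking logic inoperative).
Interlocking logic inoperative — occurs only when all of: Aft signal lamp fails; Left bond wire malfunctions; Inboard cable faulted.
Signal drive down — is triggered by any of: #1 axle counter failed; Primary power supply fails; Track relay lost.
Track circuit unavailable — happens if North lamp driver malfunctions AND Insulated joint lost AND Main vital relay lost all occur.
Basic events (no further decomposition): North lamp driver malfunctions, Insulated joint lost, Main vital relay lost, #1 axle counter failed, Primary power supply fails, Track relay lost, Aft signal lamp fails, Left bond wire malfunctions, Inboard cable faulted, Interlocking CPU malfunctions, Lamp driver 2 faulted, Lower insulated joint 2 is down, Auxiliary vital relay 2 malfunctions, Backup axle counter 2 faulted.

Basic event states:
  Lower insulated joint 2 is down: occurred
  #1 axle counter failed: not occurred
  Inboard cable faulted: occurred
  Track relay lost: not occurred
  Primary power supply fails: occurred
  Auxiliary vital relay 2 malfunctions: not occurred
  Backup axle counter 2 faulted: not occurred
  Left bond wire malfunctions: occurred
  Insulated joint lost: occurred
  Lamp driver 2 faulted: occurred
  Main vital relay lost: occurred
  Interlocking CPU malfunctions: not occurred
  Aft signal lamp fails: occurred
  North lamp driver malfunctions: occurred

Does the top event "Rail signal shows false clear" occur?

Yes

Track circuit unavailable [AND]: North lamp driver malfunctions=occurs, Insulated joint lost=occurs, Main vital relay lost=occurs → all inputs occur → occurs.
Signal drive down [OR]: #1 axle counter failed=not, Primary power supply fails=occurs, Track relay lost=not → at least one input occurs → occurs.
Interlocking logic inoperative [AND]: Aft signal lamp fails=occurs, Left bond wire malfunctions=occurs, Inboard cable faulted=occurs → all inputs occur → occurs.
Vital path fails [AND]: Signal drive down=occurs, Interlocking logic inoperative=occurs → all inputs occur → occurs.
Detection branch down [OR]: Vital path fails=occurs, Interlocking CPU malfunctions=not → at least one input occurs → occurs.
Power stage down [OR]: Lamp driver 2 faulted=occurs, Lower insulated joint 2 is down=occurs, Auxiliary vital relay 2 malfunctions=not, Backup axle counter 2 faulted=not → at least one input occurs → occurs.
Rail signal shows false clear [AND]: Track circuit unavailable=occurs, Detection branch down=occurs, Power stage down=occurs → all inputs occur → occurs.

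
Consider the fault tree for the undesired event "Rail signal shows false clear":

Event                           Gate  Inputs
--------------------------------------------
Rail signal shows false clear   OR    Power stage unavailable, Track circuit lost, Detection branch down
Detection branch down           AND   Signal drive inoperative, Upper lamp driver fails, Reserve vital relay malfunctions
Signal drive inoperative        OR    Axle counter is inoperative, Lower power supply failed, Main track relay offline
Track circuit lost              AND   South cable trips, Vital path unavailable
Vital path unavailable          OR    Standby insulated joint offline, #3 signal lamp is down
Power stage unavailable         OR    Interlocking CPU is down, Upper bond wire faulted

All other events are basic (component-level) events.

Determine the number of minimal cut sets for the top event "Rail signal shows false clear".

7

Power stage unavailable [OR]: union of children's cut sets → 2 cut set(s).
Vital path unavailable [OR]: union of children's cut sets → 2 cut set(s).
Track circuit lost [AND]: one cut set from each child combined → 1 × 2 = 2 cut set(s).
Signal drive inoperative [OR]: union of children's cut sets → 3 cut set(s).
Detection branch down [AND]: one cut set from each child combined → 3 × 1 × 1 = 3 cut set(s).
Rail signal shows false clear [OR]: union of children's cut sets → 7 cut set(s).
Minimal cut sets: {Interlocking CPU is down}; {Upper bond wire faulted}; {South cable trips, Standby insulated joint offline}; {#3 signal lamp is down, South cable trips}; {Axle counter is inoperative, Reserve vital relay malfunctions, Upper lamp driver fails}; {Lower power supply failed, Reserve vital relay malfunctions, Upper lamp driver fails}; {Main track relay offline, Reserve vital relay malfunctions, Upper lamp driver fails}.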